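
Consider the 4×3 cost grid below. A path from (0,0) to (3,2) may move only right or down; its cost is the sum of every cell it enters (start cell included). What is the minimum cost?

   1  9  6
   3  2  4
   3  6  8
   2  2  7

18

Path r0c0 → r1c0 → r2c0 → r3c0 → r3c1 → r3c2: 1 + 3 + 3 + 2 + 2 + 7 = 18.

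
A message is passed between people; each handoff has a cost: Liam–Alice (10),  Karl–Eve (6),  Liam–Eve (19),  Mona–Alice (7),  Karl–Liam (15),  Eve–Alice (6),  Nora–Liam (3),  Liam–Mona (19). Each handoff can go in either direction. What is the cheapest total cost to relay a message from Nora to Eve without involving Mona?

19

Routes from Nora to Eve avoiding Mona:
Nora → Liam → Alice → Eve: 3 + 10 + 6 = 19
Nora → Liam → Eve: 3 + 19 = 22
Nora → Liam → Karl → Eve: 3 + 15 + 6 = 24
The minimum is 19.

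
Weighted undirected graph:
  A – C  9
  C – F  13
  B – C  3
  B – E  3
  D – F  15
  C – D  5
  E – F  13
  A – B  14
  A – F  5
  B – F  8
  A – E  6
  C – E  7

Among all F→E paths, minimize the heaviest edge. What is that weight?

6

Comparing a few candidate routes:
F → A → C → E: max(5, 9, 7) = 9
F → A → E: max(5, 6) = 6
F → B → C → A → E: max(8, 3, 9, 6) = 9
F → B → E: max(8, 3) = 8
F → B → C → E: max(8, 3, 7) = 8
Smallest bottleneck: 6.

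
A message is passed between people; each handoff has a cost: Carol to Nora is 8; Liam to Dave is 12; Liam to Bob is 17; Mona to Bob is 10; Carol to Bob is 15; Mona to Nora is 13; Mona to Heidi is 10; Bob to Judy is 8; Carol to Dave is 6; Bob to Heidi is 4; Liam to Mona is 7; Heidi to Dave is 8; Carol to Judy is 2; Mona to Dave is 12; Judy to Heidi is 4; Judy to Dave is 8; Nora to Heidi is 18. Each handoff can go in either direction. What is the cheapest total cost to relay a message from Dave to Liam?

A few of the Dave→Liam routes:
Dave-Carol-Judy-Heidi-Mona-Liam: 6 + 2 + 4 + 10 + 7 = 29
Dave-Heidi-Mona-Liam: 8 + 10 + 7 = 25
Dave-Liam: 12
Dave-Mona-Liam: 12 + 7 = 19
Dave-Judy-Heidi-Mona-Liam: 8 + 4 + 10 + 7 = 29
The minimum is 12.

12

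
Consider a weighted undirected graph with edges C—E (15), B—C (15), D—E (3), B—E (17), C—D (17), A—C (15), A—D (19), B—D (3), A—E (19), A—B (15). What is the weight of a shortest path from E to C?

Comparing a few candidate routes:
E → C: 15
E → D → C: 3 + 17 = 20
E → B → C: 17 + 15 = 32
E → D → B → C: 3 + 3 + 15 = 21
E → D → B → A → C: 3 + 3 + 15 + 15 = 36
E → A → C: 19 + 15 = 34
The minimum is 15.

15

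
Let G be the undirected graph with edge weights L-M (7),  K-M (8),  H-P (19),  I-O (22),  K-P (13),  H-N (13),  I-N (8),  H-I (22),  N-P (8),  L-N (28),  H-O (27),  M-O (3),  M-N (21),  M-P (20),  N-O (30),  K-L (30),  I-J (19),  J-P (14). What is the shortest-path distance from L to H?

Checking several routes:
L → M → P → N → H: 7 + 20 + 8 + 13 = 48
L → M → O → H: 7 + 3 + 27 = 37
L → N → H: 28 + 13 = 41
L → M → P → H: 7 + 20 + 19 = 46
L → M → N → H: 7 + 21 + 13 = 41
L → M → K → P → H: 7 + 8 + 13 + 19 = 47
The minimum is 37.

37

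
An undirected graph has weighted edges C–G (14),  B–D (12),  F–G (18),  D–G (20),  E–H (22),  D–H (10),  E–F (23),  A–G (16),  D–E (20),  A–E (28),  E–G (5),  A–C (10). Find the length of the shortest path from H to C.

41

Checking several routes:
H→D→E→G→C: 10 + 20 + 5 + 14 = 49
H→E→G→C: 22 + 5 + 14 = 41
H→D→G→A→C: 10 + 20 + 16 + 10 = 56
H→D→G→C: 10 + 20 + 14 = 44
H→E→G→A→C: 22 + 5 + 16 + 10 = 53
Shortest: 41.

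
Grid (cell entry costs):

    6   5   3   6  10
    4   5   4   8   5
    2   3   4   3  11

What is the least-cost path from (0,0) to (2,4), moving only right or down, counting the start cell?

Cheapest: [0,0] [1,0] [2,0] [2,1] [2,2] [2,3] [2,4]
  6 + 4 + 2 + 3 + 4 + 3 + 11 = 33
For comparison, the top-then-right route costs 46.

33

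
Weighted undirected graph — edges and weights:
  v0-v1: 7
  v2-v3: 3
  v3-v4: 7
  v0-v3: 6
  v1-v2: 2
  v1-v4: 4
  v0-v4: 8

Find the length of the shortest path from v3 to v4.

Checking several routes:
v3 - v2 - v1 - v4: 3 + 2 + 4 = 9
v3 - v0 - v4: 6 + 8 = 14
v3 - v4: 7
The minimum is 7.

7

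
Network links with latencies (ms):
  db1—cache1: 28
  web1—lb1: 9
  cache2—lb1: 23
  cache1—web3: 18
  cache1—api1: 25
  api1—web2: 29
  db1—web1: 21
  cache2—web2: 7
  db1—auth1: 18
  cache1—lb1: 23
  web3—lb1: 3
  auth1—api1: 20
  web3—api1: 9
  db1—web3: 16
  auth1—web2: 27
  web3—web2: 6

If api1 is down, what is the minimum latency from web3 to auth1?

Comparing a few candidate routes:
web3 -> lb1 -> cache2 -> web2 -> auth1: 3 + 23 + 7 + 27 = 60
web3 -> cache1 -> db1 -> auth1: 18 + 28 + 18 = 64
web3 -> lb1 -> cache1 -> db1 -> auth1: 3 + 23 + 28 + 18 = 72
web3 -> web2 -> auth1: 6 + 27 = 33
web3 -> lb1 -> web1 -> db1 -> auth1: 3 + 9 + 21 + 18 = 51
web3 -> db1 -> auth1: 16 + 18 = 34
Shortest: 33 ms.

33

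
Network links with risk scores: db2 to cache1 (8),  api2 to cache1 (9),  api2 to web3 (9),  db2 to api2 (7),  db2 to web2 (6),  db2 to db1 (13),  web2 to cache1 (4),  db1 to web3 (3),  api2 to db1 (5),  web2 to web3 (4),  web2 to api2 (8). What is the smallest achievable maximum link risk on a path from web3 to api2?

Checking several routes:
web3 - web2 - api2: max(4, 8) = 8
web3 - api2: max(9) = 9
web3 - web2 - cache1 - db2 - api2: max(4, 4, 8, 7) = 8
web3 - web2 - db2 - cache1 - api2: max(4, 6, 8, 9) = 9
web3 - web2 - db2 - api2: max(4, 6, 7) = 7
web3 - db1 - api2: max(3, 5) = 5
Best route has worst link 5.

5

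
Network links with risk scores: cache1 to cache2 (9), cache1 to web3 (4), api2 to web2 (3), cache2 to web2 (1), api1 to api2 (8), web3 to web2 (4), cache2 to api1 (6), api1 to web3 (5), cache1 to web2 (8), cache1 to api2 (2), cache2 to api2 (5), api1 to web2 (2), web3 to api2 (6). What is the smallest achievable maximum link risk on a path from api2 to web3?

Comparing a few candidate routes:
api2 -> cache1 -> web3: max(2, 4) = 4
api2 -> cache2 -> web2 -> web3: max(5, 1, 4) = 5
api2 -> web2 -> api1 -> web3: max(3, 2, 5) = 5
api2 -> web2 -> web3: max(3, 4) = 4
api2 -> cache2 -> web2 -> api1 -> web3: max(5, 1, 2, 5) = 5
Best route has worst link 4.

4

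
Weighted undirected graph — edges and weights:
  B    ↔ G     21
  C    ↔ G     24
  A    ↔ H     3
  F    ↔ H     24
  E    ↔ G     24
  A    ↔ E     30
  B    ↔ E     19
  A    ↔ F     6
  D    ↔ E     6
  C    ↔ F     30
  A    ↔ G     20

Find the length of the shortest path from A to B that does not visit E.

41

Routes from A to B avoiding E:
A→H→F→C→G→B: 3 + 24 + 30 + 24 + 21 = 102
A→G→B: 20 + 21 = 41
A→F→C→G→B: 6 + 30 + 24 + 21 = 81
The minimum is 41.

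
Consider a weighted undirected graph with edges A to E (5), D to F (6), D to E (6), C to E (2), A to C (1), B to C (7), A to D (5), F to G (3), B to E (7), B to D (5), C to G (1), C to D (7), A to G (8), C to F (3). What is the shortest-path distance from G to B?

8

Checking several routes:
G-C-B: 1 + 7 = 8
G-C-D-B: 1 + 7 + 5 = 13
G-C-A-D-B: 1 + 1 + 5 + 5 = 12
G-C-E-B: 1 + 2 + 7 = 10
G-F-C-B: 3 + 3 + 7 = 13
Best route has total 8.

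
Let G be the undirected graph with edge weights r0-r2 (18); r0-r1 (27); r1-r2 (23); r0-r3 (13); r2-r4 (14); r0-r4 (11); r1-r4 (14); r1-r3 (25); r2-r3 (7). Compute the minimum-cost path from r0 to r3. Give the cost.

13

Comparing a few candidate routes:
r0-r2-r3: 18 + 7 = 25
r0-r4-r1-r3: 11 + 14 + 25 = 50
r0-r1-r3: 27 + 25 = 52
r0-r4-r2-r3: 11 + 14 + 7 = 32
r0-r3: 13
r0-r4-r1-r2-r3: 11 + 14 + 23 + 7 = 55
The minimum is 13.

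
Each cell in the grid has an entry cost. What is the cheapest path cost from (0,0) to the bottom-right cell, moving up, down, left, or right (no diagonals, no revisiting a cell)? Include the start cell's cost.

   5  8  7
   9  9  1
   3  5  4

Take r0c0 → r0c1 → r0c2 → r1c2 → r2c2 for a total of 5 + 8 + 7 + 1 + 4 = 25.

25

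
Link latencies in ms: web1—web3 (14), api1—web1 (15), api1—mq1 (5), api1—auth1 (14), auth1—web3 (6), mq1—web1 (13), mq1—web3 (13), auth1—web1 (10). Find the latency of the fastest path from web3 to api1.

18

A few of the web3→api1 routes:
web3 - mq1 - api1: 13 + 5 = 18
web3 - auth1 - api1: 6 + 14 = 20
web3 - web1 - mq1 - api1: 14 + 13 + 5 = 32
web3 - web1 - api1: 14 + 15 = 29
web3 - auth1 - web1 - api1: 6 + 10 + 15 = 31
Best route has total 18 ms.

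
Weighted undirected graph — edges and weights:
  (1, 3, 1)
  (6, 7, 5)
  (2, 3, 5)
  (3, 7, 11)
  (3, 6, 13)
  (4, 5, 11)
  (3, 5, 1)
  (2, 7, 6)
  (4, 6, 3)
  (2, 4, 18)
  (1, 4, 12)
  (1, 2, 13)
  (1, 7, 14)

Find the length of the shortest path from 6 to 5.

14

Checking several routes:
6 - 7 - 2 - 3 - 5: 5 + 6 + 5 + 1 = 17
6 - 3 - 5: 13 + 1 = 14
6 - 7 - 3 - 5: 5 + 11 + 1 = 17
6 - 4 - 1 - 3 - 5: 3 + 12 + 1 + 1 = 17
6 - 4 - 5: 3 + 11 = 14
Best route has total 14.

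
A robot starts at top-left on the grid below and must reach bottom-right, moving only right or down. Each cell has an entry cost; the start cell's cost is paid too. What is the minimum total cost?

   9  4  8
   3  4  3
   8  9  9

28

Path r0c0 → r1c0 → r1c1 → r1c2 → r2c2: 9 + 3 + 4 + 3 + 9 = 28.
For comparison, the top-then-right route costs 33.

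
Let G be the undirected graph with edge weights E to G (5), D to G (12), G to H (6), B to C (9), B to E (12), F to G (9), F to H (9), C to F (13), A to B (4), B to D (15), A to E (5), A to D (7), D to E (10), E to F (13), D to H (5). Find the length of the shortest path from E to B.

9

A few of the E→B routes:
E - D - A - B: 10 + 7 + 4 = 21
E - B: 12
E - A - B: 5 + 4 = 9
The minimum is 9.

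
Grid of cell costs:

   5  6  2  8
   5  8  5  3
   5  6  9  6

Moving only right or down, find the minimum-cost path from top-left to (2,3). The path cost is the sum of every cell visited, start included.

Cheapest: [0,0] → [0,1] → [0,2] → [1,2] → [1,3] → [2,3]
  5 + 6 + 2 + 5 + 3 + 6 = 27
For comparison, the top-then-right route costs 30.

27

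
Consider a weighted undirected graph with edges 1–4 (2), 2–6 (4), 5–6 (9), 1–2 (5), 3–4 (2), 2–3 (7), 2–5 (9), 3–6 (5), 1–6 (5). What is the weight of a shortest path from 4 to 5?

16

Comparing a few candidate routes:
4→1→6→5: 2 + 5 + 9 = 16
4→3→6→5: 2 + 5 + 9 = 16
4→1→2→5: 2 + 5 + 9 = 16
The minimum is 16.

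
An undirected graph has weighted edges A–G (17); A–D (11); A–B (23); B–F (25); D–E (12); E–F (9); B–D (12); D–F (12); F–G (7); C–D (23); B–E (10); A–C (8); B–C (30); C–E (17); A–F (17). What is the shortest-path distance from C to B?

Some routes from C to B:
C - E - B: 17 + 10 = 27
C - B: 30
C - A - B: 8 + 23 = 31
C - A - D - B: 8 + 11 + 12 = 31
C - E - D - B: 17 + 12 + 12 = 41
C - D - B: 23 + 12 = 35
The minimum is 27.

27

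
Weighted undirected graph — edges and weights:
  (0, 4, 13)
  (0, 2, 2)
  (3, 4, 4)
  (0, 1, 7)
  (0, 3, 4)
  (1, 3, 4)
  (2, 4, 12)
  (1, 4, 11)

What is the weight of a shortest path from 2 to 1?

9

Checking several routes:
2→0→3→4→1: 2 + 4 + 4 + 11 = 21
2→0→3→1: 2 + 4 + 4 = 10
2→0→1: 2 + 7 = 9
2→4→3→1: 12 + 4 + 4 = 20
Best route has total 9.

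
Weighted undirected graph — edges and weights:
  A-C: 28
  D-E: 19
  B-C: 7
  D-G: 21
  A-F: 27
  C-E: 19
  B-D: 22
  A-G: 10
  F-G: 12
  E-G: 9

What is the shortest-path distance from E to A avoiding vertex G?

Paths from E to A avoiding G:
E → C → A: 19 + 28 = 47
E → D → B → C → A: 19 + 22 + 7 + 28 = 76
Shortest: 47.

47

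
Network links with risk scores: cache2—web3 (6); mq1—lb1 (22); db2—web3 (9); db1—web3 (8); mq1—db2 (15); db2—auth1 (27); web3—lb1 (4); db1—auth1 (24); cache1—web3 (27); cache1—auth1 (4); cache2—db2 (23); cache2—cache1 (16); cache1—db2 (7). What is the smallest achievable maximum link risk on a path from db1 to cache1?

A few of the db1→cache1 routes:
db1-web3-lb1-mq1-db2-cache1: max(8, 4, 22, 15, 7) = 22
db1-web3-cache2-cache1: max(8, 6, 16) = 16
db1-web3-lb1-mq1-db2-cache2-cache1: max(8, 4, 22, 15, 23, 16) = 23
db1-web3-cache2-db2-cache1: max(8, 6, 23, 7) = 23
db1-web3-db2-cache2-cache1: max(8, 9, 23, 16) = 23
db1-web3-db2-cache1: max(8, 9, 7) = 9
The minimum achievable maximum is 9.

9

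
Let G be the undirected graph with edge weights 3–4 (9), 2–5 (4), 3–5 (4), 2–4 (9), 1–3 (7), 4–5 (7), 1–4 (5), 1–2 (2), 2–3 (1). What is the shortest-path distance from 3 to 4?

A few of the 3→4 routes:
3→2→1→4: 1 + 2 + 5 = 8
3→4: 9
3→2→4: 1 + 9 = 10
Best route has total 8.

8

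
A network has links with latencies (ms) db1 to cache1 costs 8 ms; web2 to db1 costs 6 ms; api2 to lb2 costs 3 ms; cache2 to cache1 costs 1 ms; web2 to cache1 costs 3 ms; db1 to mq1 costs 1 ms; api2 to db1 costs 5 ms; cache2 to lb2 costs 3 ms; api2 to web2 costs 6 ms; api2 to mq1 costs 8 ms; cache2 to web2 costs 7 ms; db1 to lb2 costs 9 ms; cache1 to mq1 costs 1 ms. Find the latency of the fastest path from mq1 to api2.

6

A few of the mq1→api2 routes:
mq1 - db1 - api2: 1 + 5 = 6
mq1 - api2: 8
mq1 - cache1 - web2 - api2: 1 + 3 + 6 = 10
mq1 - cache1 - cache2 - lb2 - api2: 1 + 1 + 3 + 3 = 8
The minimum is 6 ms.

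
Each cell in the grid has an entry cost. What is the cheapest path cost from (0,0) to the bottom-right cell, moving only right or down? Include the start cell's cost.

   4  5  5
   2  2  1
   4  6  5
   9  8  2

16

Take (0,0)→(1,0)→(1,1)→(1,2)→(2,2)→(3,2) for a total of 4 + 2 + 2 + 1 + 5 + 2 = 16.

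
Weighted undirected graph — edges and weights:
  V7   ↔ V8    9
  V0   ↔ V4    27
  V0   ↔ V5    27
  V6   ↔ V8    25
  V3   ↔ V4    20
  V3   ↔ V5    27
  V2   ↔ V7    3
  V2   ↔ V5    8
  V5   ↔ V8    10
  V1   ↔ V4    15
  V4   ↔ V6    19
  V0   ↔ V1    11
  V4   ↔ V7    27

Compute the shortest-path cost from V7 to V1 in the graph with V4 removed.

49

Routes from V7 to V1 avoiding V4:
V7 - V2 - V5 - V0 - V1: 3 + 8 + 27 + 11 = 49
V7 - V8 - V5 - V0 - V1: 9 + 10 + 27 + 11 = 57
Best route has total 49.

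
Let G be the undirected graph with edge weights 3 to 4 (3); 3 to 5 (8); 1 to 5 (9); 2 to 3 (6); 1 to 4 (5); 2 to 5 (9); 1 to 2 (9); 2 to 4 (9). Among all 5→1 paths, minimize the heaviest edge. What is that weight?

8

Checking several routes:
5→3→4→1: max(8, 3, 5) = 8
5→3→2→1: max(8, 6, 9) = 9
5→3→4→2→1: max(8, 3, 9, 9) = 9
5→1: max(9) = 9
The minimum achievable maximum is 8.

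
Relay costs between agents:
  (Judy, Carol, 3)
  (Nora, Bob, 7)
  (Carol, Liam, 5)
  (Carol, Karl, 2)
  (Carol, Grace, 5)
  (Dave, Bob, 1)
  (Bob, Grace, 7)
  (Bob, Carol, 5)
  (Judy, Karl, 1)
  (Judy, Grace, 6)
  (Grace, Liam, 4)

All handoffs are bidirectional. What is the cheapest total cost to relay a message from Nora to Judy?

15

Some routes from Nora to Judy:
Nora -> Bob -> Carol -> Grace -> Judy: 7 + 5 + 5 + 6 = 23
Nora -> Bob -> Grace -> Carol -> Karl -> Judy: 7 + 7 + 5 + 2 + 1 = 22
Nora -> Bob -> Carol -> Judy: 7 + 5 + 3 = 15
Nora -> Bob -> Grace -> Judy: 7 + 7 + 6 = 20
Nora -> Bob -> Carol -> Karl -> Judy: 7 + 5 + 2 + 1 = 15
Nora -> Bob -> Grace -> Carol -> Judy: 7 + 7 + 5 + 3 = 22
Best route has total 15.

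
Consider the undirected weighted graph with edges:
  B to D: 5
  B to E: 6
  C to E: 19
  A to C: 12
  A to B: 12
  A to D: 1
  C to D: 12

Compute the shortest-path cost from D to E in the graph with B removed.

Candidate routes:
D→C→E: 12 + 19 = 31
D→A→C→E: 1 + 12 + 19 = 32
Shortest: 31.

31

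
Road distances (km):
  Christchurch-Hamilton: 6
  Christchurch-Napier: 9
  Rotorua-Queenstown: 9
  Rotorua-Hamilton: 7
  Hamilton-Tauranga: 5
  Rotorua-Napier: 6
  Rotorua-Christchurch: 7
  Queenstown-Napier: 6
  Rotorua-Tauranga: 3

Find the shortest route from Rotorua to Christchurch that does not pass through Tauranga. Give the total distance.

7

A few of the Rotorua→Christchurch routes:
Rotorua - Hamilton - Christchurch: 7 + 6 = 13
Rotorua - Napier - Christchurch: 6 + 9 = 15
Rotorua - Christchurch: 7
The minimum is 7 km.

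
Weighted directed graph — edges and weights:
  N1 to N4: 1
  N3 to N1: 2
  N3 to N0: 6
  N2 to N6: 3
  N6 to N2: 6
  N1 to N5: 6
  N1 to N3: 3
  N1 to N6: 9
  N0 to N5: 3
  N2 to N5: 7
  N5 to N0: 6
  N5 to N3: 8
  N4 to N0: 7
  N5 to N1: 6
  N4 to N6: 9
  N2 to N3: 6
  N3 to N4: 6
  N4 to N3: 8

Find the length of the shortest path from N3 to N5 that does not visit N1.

9

Paths from N3 to N5 avoiding N1:
N3-N4-N0-N5: 6 + 7 + 3 = 16
N3-N0-N5: 6 + 3 = 9
N3-N4-N6-N2-N5: 6 + 9 + 6 + 7 = 28
The minimum is 9.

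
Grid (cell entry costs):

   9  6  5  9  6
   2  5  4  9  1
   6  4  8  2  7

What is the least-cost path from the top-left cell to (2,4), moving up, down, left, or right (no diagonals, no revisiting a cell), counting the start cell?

One optimal route is [0,0] -> [1,0] -> [1,1] -> [1,2] -> [1,3] -> [1,4] -> [2,4].
Its cost is 9 + 2 + 5 + 4 + 9 + 1 + 7 = 37.

37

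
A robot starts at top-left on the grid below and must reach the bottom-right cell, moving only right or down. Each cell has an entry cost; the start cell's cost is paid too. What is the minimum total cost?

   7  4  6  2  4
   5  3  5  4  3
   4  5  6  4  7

33

Path [0,0] → [0,1] → [0,2] → [0,3] → [0,4] → [1,4] → [2,4]: 7 + 4 + 6 + 2 + 4 + 3 + 7 = 33.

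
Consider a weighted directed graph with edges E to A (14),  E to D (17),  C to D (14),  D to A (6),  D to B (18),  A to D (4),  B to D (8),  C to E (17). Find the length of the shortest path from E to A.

Candidate routes:
E-D-A: 17 + 6 = 23
E-A: 14
Shortest: 14.

14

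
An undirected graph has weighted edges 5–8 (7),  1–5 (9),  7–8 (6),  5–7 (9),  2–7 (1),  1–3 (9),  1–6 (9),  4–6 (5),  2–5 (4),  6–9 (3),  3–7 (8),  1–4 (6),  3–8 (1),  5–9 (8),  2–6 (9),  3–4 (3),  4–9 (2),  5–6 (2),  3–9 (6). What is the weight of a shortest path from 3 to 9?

A few of the 3→9 routes:
3 → 9: 6
3 → 4 → 6 → 9: 3 + 5 + 3 = 11
3 → 4 → 9: 3 + 2 = 5
The minimum is 5.

5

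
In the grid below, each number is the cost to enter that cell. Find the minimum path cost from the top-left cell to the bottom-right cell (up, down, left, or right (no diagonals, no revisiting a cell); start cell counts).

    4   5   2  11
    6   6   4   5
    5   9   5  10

Cheapest: r0c0 r0c1 r0c2 r1c2 r1c3 r2c3
  4 + 5 + 2 + 4 + 5 + 10 = 30

30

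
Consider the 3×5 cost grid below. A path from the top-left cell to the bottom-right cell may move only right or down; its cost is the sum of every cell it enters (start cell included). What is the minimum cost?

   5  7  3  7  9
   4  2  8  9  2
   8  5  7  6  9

Best path: [0,0]→[1,0]→[1,1]→[2,1]→[2,2]→[2,3]→[2,4]
Cost: 5 + 4 + 2 + 5 + 7 + 6 + 9 = 38
(Top row then right column would cost 42.)

38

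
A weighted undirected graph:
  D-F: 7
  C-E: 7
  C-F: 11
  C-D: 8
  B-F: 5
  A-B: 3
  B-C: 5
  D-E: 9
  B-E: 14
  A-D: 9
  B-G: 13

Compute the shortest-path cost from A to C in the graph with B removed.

Candidate routes:
A -> D -> C: 9 + 8 = 17
A -> D -> E -> C: 9 + 9 + 7 = 25
A -> D -> F -> C: 9 + 7 + 11 = 27
Shortest: 17.

17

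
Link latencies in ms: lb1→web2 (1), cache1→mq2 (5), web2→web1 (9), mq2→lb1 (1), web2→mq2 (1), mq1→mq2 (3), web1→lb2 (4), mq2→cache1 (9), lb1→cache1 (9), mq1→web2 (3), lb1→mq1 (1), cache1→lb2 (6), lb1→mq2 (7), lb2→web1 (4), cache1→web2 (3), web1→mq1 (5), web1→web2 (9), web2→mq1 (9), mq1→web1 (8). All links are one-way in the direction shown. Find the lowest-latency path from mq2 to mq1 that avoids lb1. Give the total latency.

A few of the mq2→mq1 routes:
mq2 -> cache1 -> web2 -> web1 -> mq1: 9 + 3 + 9 + 5 = 26
mq2 -> cache1 -> web2 -> mq1: 9 + 3 + 9 = 21
mq2 -> cache1 -> lb2 -> web1 -> mq1: 9 + 6 + 4 + 5 = 24
Shortest: 21 ms.

21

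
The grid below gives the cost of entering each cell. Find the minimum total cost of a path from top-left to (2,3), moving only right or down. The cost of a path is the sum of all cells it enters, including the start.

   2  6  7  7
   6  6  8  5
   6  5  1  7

Take r0c0 -> r0c1 -> r1c1 -> r2c1 -> r2c2 -> r2c3 for a total of 2 + 6 + 6 + 5 + 1 + 7 = 27.
(Top row then right column would cost 34.)

27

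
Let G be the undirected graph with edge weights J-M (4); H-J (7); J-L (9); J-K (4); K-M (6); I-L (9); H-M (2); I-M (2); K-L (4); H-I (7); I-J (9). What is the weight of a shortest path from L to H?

12

Comparing a few candidate routes:
L - K - M - H: 4 + 6 + 2 = 12
L - J - M - H: 9 + 4 + 2 = 15
L - K - J - M - H: 4 + 4 + 4 + 2 = 14
L - K - J - H: 4 + 4 + 7 = 15
L - I - M - H: 9 + 2 + 2 = 13
The minimum is 12.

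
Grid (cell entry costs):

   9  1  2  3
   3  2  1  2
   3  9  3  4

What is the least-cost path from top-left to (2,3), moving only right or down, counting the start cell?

19

Path r0c0 → r0c1 → r0c2 → r1c2 → r1c3 → r2c3: 9 + 1 + 2 + 1 + 2 + 4 = 19.
(Top row then right column would cost 21.)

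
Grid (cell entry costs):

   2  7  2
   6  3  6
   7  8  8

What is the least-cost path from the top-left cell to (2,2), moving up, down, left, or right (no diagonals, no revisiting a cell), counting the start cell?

25

Cheapest: r0c0→r0c1→r0c2→r1c2→r2c2
  2 + 7 + 2 + 6 + 8 = 25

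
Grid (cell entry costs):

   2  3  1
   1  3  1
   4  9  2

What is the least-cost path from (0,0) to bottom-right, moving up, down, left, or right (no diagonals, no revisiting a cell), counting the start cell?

One optimal route is (0,0) → (0,1) → (0,2) → (1,2) → (2,2).
Its cost is 2 + 3 + 1 + 1 + 2 = 9.

9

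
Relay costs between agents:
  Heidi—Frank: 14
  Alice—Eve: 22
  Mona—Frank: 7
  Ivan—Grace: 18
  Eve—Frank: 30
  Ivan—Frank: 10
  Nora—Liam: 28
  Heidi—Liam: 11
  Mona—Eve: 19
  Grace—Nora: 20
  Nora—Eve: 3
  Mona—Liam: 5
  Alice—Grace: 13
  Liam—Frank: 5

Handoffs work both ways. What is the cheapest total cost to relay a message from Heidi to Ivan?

24

A few of the Heidi→Ivan routes:
Heidi → Liam → Mona → Eve → Nora → Grace → Ivan: 11 + 5 + 19 + 3 + 20 + 18 = 76
Heidi → Liam → Mona → Eve → Frank → Ivan: 11 + 5 + 19 + 30 + 10 = 75
Heidi → Liam → Frank → Ivan: 11 + 5 + 10 = 26
Heidi → Frank → Ivan: 14 + 10 = 24
Heidi → Liam → Mona → Frank → Ivan: 11 + 5 + 7 + 10 = 33
The minimum is 24.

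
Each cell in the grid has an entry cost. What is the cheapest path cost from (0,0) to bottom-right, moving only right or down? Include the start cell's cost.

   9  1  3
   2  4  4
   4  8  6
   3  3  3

Take (0,0) -> (1,0) -> (2,0) -> (3,0) -> (3,1) -> (3,2) for a total of 9 + 2 + 4 + 3 + 3 + 3 = 24.
(Top row then right column would cost 26.)

24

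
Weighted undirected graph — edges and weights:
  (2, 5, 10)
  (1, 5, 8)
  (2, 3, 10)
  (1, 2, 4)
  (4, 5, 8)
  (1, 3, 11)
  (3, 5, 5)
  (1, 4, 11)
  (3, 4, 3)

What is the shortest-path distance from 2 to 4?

Some routes from 2 to 4:
2 → 3 → 4: 10 + 3 = 13
2 → 5 → 4: 10 + 8 = 18
2 → 1 → 4: 4 + 11 = 15
2 → 5 → 3 → 4: 10 + 5 + 3 = 18
2 → 1 → 3 → 4: 4 + 11 + 3 = 18
The minimum is 13.

13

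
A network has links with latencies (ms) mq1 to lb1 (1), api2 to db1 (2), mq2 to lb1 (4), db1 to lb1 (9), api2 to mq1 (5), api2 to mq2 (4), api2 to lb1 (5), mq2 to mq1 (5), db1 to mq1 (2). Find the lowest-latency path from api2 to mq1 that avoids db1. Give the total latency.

Paths from api2 to mq1 avoiding db1:
api2-mq2-mq1: 4 + 5 = 9
api2-lb1-mq1: 5 + 1 = 6
api2-mq1: 5
api2-lb1-mq2-mq1: 5 + 4 + 5 = 14
api2-mq2-lb1-mq1: 4 + 4 + 1 = 9
Best route has total 5 ms.

5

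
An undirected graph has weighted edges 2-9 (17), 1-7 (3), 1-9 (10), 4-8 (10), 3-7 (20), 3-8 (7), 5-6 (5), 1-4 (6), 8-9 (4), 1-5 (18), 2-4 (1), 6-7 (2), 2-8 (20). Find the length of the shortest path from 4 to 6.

11

Comparing a few candidate routes:
4-1-5-6: 6 + 18 + 5 = 29
4-2-9-1-7-6: 1 + 17 + 10 + 3 + 2 = 33
4-1-7-6: 6 + 3 + 2 = 11
4-8-3-7-6: 10 + 7 + 20 + 2 = 39
4-2-8-9-1-7-6: 1 + 20 + 4 + 10 + 3 + 2 = 40
4-8-9-1-7-6: 10 + 4 + 10 + 3 + 2 = 29
The minimum is 11.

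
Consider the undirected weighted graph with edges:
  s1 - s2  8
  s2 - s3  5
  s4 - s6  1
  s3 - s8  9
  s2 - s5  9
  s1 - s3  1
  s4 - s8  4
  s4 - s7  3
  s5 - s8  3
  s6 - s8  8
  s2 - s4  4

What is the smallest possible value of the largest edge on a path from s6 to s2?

Comparing a few candidate routes:
s6-s4-s8-s3-s2: max(1, 4, 9, 5) = 9
s6-s4-s2: max(1, 4) = 4
s6-s8-s4-s2: max(8, 4, 4) = 8
s6-s4-s8-s3-s1-s2: max(1, 4, 9, 1, 8) = 9
Best route has worst link 4.

4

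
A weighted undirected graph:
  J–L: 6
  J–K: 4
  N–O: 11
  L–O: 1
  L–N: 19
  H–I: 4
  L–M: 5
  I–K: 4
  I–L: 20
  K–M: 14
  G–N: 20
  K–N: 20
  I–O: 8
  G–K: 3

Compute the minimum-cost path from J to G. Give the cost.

7

A few of the J→G routes:
J - K - G: 4 + 3 = 7
J - L - I - K - G: 6 + 20 + 4 + 3 = 33
J - L - M - K - G: 6 + 5 + 14 + 3 = 28
J - L - O - I - K - G: 6 + 1 + 8 + 4 + 3 = 22
Shortest: 7.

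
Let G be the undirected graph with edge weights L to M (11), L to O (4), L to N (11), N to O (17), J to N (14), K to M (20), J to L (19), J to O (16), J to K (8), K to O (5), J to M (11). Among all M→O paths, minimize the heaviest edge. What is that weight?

11

Some routes from M to O:
M -> J -> K -> O: max(11, 8, 5) = 11
M -> J -> N -> L -> O: max(11, 14, 11, 4) = 14
M -> L -> O: max(11, 4) = 11
M -> L -> N -> J -> K -> O: max(11, 11, 14, 8, 5) = 14
Best route has worst link 11.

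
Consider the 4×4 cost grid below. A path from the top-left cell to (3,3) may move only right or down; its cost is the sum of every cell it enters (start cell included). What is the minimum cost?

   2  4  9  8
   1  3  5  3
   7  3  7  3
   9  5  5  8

25

Cheapest: [0,0] -> [1,0] -> [1,1] -> [1,2] -> [1,3] -> [2,3] -> [3,3]
  2 + 1 + 3 + 5 + 3 + 3 + 8 = 25
(Top row then right column would cost 37.)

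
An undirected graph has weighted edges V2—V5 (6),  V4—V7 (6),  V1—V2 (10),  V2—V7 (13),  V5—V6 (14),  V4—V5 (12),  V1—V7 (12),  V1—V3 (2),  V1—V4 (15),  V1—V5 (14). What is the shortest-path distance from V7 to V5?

18

Some routes from V7 to V5:
V7-V2-V5: 13 + 6 = 19
V7-V1-V5: 12 + 14 = 26
V7-V4-V5: 6 + 12 = 18
V7-V1-V2-V5: 12 + 10 + 6 = 28
Best route has total 18.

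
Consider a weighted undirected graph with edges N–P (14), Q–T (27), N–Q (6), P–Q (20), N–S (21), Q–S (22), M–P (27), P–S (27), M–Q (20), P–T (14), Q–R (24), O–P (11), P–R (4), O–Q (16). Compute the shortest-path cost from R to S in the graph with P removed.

46

Candidate routes:
R→Q→N→S: 24 + 6 + 21 = 51
R→Q→S: 24 + 22 = 46
The minimum is 46.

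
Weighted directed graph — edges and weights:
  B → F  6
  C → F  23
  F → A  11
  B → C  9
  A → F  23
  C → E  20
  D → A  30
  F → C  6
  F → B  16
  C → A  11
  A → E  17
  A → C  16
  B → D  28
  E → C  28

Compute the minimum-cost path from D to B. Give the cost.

69

Candidate routes:
D → A → C → F → B: 30 + 16 + 23 + 16 = 85
D → A → F → B: 30 + 23 + 16 = 69
D → A → E → C → F → B: 30 + 17 + 28 + 23 + 16 = 114
Best route has total 69.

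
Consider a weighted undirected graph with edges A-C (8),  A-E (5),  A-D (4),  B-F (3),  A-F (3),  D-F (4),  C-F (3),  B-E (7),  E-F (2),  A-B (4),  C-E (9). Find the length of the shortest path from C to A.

Some routes from C to A:
C -> F -> B -> A: 3 + 3 + 4 = 10
C -> F -> A: 3 + 3 = 6
C -> A: 8
Best route has total 6.

6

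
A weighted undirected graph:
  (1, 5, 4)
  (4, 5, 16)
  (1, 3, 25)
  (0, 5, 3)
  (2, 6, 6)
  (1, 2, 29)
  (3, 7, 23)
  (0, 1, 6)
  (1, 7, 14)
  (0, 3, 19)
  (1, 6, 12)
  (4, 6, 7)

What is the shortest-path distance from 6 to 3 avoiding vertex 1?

45

Routes from 6 to 3 avoiding 1:
6 → 4 → 5 → 0 → 3: 7 + 16 + 3 + 19 = 45
Shortest: 45.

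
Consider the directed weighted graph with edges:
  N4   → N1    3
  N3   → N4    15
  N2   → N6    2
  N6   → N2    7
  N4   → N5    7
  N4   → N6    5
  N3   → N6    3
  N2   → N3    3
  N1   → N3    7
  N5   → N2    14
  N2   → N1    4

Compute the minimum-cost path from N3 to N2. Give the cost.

Paths from N3 to N2:
N3 -> N4 -> N5 -> N2: 15 + 7 + 14 = 36
N3 -> N4 -> N6 -> N2: 15 + 5 + 7 = 27
N3 -> N6 -> N2: 3 + 7 = 10
Best route has total 10.

10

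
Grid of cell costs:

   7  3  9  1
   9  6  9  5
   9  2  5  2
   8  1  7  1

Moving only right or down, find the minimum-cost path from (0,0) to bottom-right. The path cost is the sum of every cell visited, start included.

26

One optimal route is (0,0) → (0,1) → (1,1) → (2,1) → (2,2) → (2,3) → (3,3).
Its cost is 7 + 3 + 6 + 2 + 5 + 2 + 1 = 26.
(Top row then right column would cost 28.)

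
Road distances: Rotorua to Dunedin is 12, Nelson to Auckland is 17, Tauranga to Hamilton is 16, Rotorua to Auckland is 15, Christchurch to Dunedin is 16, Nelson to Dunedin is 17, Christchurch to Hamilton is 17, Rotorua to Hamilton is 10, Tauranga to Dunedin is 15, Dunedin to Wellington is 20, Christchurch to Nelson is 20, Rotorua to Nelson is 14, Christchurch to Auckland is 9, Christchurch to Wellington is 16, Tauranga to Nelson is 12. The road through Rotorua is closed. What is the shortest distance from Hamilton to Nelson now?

28

A few of the Hamilton→Nelson routes:
Hamilton→Tauranga→Nelson: 16 + 12 = 28
Hamilton→Christchurch→Nelson: 17 + 20 = 37
Hamilton→Christchurch→Auckland→Nelson: 17 + 9 + 17 = 43
The minimum is 28.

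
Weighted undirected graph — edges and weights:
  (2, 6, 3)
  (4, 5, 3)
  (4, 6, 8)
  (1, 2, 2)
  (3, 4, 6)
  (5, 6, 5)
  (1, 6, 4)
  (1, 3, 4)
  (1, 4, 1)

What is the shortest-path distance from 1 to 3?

4

Checking several routes:
1→4→3: 1 + 6 = 7
1→6→5→4→3: 4 + 5 + 3 + 6 = 18
1→3: 4
1→2→6→5→4→3: 2 + 3 + 5 + 3 + 6 = 19
1→6→4→3: 4 + 8 + 6 = 18
Shortest: 4.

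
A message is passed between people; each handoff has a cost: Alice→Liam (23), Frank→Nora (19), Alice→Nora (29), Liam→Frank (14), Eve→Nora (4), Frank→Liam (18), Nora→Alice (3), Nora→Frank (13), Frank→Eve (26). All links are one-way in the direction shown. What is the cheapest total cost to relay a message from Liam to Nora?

33

Routes from Liam to Nora:
Liam → Frank → Eve → Nora: 14 + 26 + 4 = 44
Liam → Frank → Nora: 14 + 19 = 33
The minimum is 33.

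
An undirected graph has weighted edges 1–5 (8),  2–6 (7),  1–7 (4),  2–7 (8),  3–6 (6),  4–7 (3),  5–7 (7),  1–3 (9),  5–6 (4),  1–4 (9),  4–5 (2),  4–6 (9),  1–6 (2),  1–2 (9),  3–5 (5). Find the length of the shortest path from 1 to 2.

9

Comparing a few candidate routes:
1→6→5→4→7→2: 2 + 4 + 2 + 3 + 8 = 19
1→6→2: 2 + 7 = 9
1→2: 9
1→7→2: 4 + 8 = 12
1→4→7→2: 9 + 3 + 8 = 20
1→5→6→2: 8 + 4 + 7 = 19
Shortest: 9.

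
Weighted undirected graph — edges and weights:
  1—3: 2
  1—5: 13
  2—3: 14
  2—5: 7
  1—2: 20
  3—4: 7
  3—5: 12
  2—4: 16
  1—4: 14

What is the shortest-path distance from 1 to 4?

Comparing a few candidate routes:
1 - 3 - 4: 2 + 7 = 9
1 - 4: 14
1 - 3 - 2 - 4: 2 + 14 + 16 = 32
1 - 5 - 3 - 4: 13 + 12 + 7 = 32
Shortest: 9.

9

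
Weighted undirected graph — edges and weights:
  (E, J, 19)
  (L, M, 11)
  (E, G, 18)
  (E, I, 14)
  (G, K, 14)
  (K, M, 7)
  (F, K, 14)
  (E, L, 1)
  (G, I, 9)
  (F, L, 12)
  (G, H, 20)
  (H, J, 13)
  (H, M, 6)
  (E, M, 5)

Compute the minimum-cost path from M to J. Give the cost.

Checking several routes:
M→K→F→L→E→J: 7 + 14 + 12 + 1 + 19 = 53
M→L→E→J: 11 + 1 + 19 = 31
M→H→J: 6 + 13 = 19
M→E→J: 5 + 19 = 24
M→K→G→H→J: 7 + 14 + 20 + 13 = 54
Best route has total 19.

19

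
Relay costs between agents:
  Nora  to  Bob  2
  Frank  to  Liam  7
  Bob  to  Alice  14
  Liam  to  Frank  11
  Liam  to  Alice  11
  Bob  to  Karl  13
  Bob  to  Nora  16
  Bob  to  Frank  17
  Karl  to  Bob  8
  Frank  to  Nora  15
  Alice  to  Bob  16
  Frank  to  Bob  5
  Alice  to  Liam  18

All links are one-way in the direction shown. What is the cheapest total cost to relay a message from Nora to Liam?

Candidate routes:
Nora-Bob-Alice-Liam: 2 + 14 + 18 = 34
Nora-Bob-Frank-Liam: 2 + 17 + 7 = 26
The minimum is 26.

26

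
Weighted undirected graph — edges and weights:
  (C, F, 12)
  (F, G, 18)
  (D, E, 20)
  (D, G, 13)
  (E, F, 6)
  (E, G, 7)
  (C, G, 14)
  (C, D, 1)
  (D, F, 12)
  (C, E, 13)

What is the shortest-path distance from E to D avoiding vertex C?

Candidate routes:
E - G - D: 7 + 13 = 20
E - D: 20
E - F - G - D: 6 + 18 + 13 = 37
E - F - D: 6 + 12 = 18
E - G - F - D: 7 + 18 + 12 = 37
Best route has total 18.

18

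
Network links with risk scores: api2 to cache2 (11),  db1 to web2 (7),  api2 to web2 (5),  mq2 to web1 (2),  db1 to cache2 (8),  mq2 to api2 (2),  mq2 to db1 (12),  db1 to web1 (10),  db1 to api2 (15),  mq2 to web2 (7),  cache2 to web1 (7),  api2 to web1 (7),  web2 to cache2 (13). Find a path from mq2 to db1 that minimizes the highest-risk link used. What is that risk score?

7

Comparing a few candidate routes:
mq2→web2→api2→web1→cache2→db1: max(7, 5, 7, 7, 8) = 8
mq2→web1→api2→web2→db1: max(2, 7, 5, 7) = 7
mq2→web2→db1: max(7, 7) = 7
mq2→api2→web2→db1: max(2, 5, 7) = 7
mq2→api2→web1→cache2→db1: max(2, 7, 7, 8) = 8
Best route has worst link 7.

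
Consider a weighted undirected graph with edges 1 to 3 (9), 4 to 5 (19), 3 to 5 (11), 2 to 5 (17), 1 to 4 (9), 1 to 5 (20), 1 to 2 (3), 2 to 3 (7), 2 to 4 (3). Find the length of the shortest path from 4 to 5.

19

Some routes from 4 to 5:
4 -> 5: 19
4 -> 2 -> 3 -> 5: 3 + 7 + 11 = 21
4 -> 2 -> 5: 3 + 17 = 20
Best route has total 19.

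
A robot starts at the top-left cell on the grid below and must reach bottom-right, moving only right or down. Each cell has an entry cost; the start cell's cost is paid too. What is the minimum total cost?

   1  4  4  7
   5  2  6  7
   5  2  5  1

15

Best path: (0,0) → (0,1) → (1,1) → (2,1) → (2,2) → (2,3)
Cost: 1 + 4 + 2 + 2 + 5 + 1 = 15
(Top row then right column would cost 24.)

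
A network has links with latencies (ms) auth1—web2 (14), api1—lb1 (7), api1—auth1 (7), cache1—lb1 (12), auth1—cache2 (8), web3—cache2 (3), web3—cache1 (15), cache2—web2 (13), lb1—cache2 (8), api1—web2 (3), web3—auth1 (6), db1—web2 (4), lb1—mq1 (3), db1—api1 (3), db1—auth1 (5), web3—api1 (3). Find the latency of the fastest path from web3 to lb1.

Comparing a few candidate routes:
web3-auth1-db1-api1-lb1: 6 + 5 + 3 + 7 = 21
web3-cache2-lb1: 3 + 8 = 11
web3-api1-lb1: 3 + 7 = 10
web3-auth1-api1-lb1: 6 + 7 + 7 = 20
web3-auth1-cache2-lb1: 6 + 8 + 8 = 22
web3-cache2-auth1-api1-lb1: 3 + 8 + 7 + 7 = 25
Shortest: 10 ms.

10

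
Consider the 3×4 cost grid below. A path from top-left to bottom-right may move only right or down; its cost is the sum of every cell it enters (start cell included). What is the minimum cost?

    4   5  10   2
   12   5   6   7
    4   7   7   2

Path (0,0)→(0,1)→(1,1)→(1,2)→(1,3)→(2,3): 4 + 5 + 5 + 6 + 7 + 2 = 29.

29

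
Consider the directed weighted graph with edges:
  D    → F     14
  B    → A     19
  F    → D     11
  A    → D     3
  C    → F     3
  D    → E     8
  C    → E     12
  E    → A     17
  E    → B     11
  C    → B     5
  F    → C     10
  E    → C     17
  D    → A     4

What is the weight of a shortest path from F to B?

Routes from F to B:
F → C → B: 10 + 5 = 15
F → C → E → B: 10 + 12 + 11 = 33
F → D → E → C → B: 11 + 8 + 17 + 5 = 41
F → D → E → B: 11 + 8 + 11 = 30
The minimum is 15.

15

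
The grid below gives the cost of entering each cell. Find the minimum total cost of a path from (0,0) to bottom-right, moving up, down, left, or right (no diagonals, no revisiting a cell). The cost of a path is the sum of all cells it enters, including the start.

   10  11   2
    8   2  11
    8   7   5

One optimal route is [0,0] → [1,0] → [1,1] → [2,1] → [2,2].
Its cost is 10 + 8 + 2 + 7 + 5 = 32.

32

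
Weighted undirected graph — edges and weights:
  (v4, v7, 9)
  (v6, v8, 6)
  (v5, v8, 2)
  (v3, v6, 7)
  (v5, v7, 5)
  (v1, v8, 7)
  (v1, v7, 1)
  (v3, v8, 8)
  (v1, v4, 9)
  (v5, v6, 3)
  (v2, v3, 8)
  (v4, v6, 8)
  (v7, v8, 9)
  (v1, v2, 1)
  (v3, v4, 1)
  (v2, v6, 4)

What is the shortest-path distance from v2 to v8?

Comparing a few candidate routes:
v2-v6-v5-v8: 4 + 3 + 2 = 9
v2-v6-v8: 4 + 6 = 10
v2-v3-v8: 8 + 8 = 16
v2-v1-v7-v8: 1 + 1 + 9 = 11
v2-v1-v7-v5-v8: 1 + 1 + 5 + 2 = 9
v2-v1-v8: 1 + 7 = 8
Shortest: 8.

8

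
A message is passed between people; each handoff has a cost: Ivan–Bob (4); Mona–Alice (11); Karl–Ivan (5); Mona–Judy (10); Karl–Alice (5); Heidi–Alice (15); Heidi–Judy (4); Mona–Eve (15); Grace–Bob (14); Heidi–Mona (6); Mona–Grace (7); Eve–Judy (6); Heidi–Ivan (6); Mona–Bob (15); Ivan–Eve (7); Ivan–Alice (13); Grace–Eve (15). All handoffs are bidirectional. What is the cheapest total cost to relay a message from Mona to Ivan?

A few of the Mona→Ivan routes:
Mona → Judy → Heidi → Ivan: 10 + 4 + 6 = 20
Mona → Bob → Ivan: 15 + 4 = 19
Mona → Heidi → Ivan: 6 + 6 = 12
Shortest: 12.

12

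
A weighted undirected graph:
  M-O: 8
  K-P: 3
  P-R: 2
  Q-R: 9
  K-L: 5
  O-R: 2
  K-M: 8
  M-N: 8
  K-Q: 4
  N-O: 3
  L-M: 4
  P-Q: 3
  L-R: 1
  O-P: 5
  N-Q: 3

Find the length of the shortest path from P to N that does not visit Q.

Some routes from P to N avoiding Q:
P → R → O → N: 2 + 2 + 3 = 7
P → R → L → M → N: 2 + 1 + 4 + 8 = 15
P → O → N: 5 + 3 = 8
P → K → L → R → O → N: 3 + 5 + 1 + 2 + 3 = 14
Best route has total 7.

7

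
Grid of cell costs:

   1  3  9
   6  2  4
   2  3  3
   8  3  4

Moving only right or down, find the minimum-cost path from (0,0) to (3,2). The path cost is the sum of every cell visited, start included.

Cheapest: (0,0) → (0,1) → (1,1) → (2,1) → (2,2) → (3,2)
  1 + 3 + 2 + 3 + 3 + 4 = 16
For comparison, the top-then-right route costs 24.

16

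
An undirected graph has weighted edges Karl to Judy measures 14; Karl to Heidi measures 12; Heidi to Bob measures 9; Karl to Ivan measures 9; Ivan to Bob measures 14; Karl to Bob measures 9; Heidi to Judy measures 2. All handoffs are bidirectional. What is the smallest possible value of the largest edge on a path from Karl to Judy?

9

Candidate routes:
Karl -> Heidi -> Judy: max(12, 2) = 12
Karl -> Ivan -> Bob -> Heidi -> Judy: max(9, 14, 9, 2) = 14
Karl -> Bob -> Heidi -> Judy: max(9, 9, 2) = 9
Karl -> Judy: max(14) = 14
The minimum achievable maximum is 9.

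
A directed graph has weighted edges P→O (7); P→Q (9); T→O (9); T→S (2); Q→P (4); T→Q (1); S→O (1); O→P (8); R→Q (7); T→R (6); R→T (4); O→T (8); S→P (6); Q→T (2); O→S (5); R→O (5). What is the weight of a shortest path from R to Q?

5

Checking several routes:
R→O→P→Q: 5 + 8 + 9 = 22
R→O→T→Q: 5 + 8 + 1 = 14
R→T→S→O→P→Q: 4 + 2 + 1 + 8 + 9 = 24
R→T→Q: 4 + 1 = 5
R→Q: 7
R→T→S→P→Q: 4 + 2 + 6 + 9 = 21
The minimum is 5.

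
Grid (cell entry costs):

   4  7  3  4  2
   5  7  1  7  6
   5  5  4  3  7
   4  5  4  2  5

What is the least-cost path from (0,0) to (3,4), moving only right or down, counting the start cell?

One optimal route is (0,0) -> (0,1) -> (0,2) -> (1,2) -> (2,2) -> (2,3) -> (3,3) -> (3,4).
Its cost is 4 + 7 + 3 + 1 + 4 + 3 + 2 + 5 = 29.
(Top row then right column would cost 38.)

29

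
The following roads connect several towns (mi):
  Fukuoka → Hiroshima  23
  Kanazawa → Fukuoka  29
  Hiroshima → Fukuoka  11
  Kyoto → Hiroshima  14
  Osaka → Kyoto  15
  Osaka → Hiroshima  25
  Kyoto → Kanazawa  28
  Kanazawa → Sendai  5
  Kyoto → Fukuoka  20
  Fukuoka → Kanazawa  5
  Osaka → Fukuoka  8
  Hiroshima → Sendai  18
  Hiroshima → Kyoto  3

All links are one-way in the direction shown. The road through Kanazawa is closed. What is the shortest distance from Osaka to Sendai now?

43

Paths from Osaka to Sendai avoiding Kanazawa:
Osaka-Kyoto-Fukuoka-Hiroshima-Sendai: 15 + 20 + 23 + 18 = 76
Osaka-Fukuoka-Hiroshima-Sendai: 8 + 23 + 18 = 49
Osaka-Kyoto-Hiroshima-Sendai: 15 + 14 + 18 = 47
Osaka-Hiroshima-Sendai: 25 + 18 = 43
The minimum is 43 mi.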